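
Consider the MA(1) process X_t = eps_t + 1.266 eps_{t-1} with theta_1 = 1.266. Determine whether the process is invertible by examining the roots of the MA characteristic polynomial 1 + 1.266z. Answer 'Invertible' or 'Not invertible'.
\text{Not invertible}

The MA(q) characteristic polynomial is P(z) = 1 + 1.266z.
Invertibility requires all roots to lie outside the unit circle, i.e. |z| > 1 for every root.
This is linear in z: 1 + (1.266) z = 0  =>  z = -1/(1.266) = -0.789889,  |z| = 0.789889.
Moduli of all roots: 0.7899.
All moduli strictly greater than 1? No.
Verdict: Not invertible.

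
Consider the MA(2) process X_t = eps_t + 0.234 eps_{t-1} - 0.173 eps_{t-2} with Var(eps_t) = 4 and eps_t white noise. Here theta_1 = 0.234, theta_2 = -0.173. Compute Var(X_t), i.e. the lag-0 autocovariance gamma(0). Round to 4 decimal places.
\gamma(0) = 4.3387

For an MA(q) process X_t = eps_t + sum_i theta_i eps_{t-i} with
Var(eps_t) = sigma^2, the variance is
  gamma(0) = sigma^2 * (1 + sum_i theta_i^2).
  sum_i theta_i^2 = (0.234)^2 + (-0.173)^2 = 0.054756 + 0.029929 = 0.084685.
  gamma(0) = 4 * (1 + 0.084685) = 4 * 1.084685 = 4.33874, which rounds to 4.3387.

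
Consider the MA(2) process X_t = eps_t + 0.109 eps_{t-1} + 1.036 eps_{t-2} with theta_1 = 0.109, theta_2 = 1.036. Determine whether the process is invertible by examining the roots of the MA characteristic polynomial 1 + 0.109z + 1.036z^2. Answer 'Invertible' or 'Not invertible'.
\text{Not invertible}

The MA(q) characteristic polynomial is P(z) = 1 + 0.109z + 1.036z^2.
Invertibility requires all roots to lie outside the unit circle, i.e. |z| > 1 for every root.
Set 1 + (0.109) z + (1.036) z^2 = 0, i.e. a z^2 + b z + c = 0 with a = 1.036, b = 0.109, c = 1.
Discriminant D = b^2 - 4ac = (0.109)^2 - 4*(1.036)*1 = 0.011881 - (4.144) = -4.132119.
D < 0, so the roots are the complex-conjugate pair z = (-b +/- i sqrt(-D)) / (2a) = -0.0526 +/- 0.9811i.
For a conjugate pair |z|^2 = z * conj(z) = (product of roots) = c/a = 1/(1.036) = 0.965251, so |z| = sqrt(0.965251) = 0.9825 for both roots.
Moduli of all roots: 0.9825, 0.9825.
All moduli strictly greater than 1? No.
Verdict: Not invertible.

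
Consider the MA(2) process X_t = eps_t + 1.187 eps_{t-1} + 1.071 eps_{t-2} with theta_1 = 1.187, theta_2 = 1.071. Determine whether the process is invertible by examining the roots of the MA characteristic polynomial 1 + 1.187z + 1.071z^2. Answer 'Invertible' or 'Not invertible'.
\text{Not invertible}

The MA(q) characteristic polynomial is P(z) = 1 + 1.187z + 1.071z^2.
Invertibility requires all roots to lie outside the unit circle, i.e. |z| > 1 for every root.
Set 1 + (1.187) z + (1.071) z^2 = 0, i.e. a z^2 + b z + c = 0 with a = 1.071, b = 1.187, c = 1.
Discriminant D = b^2 - 4ac = (1.187)^2 - 4*(1.071)*1 = 1.408969 - (4.284) = -2.875031.
D < 0, so the roots are the complex-conjugate pair z = (-b +/- i sqrt(-D)) / (2a) = -0.5542 +/- 0.7916i.
For a conjugate pair |z|^2 = z * conj(z) = (product of roots) = c/a = 1/(1.071) = 0.933707, so |z| = sqrt(0.933707) = 0.9663 for both roots.
Moduli of all roots: 0.9663, 0.9663.
All moduli strictly greater than 1? No.
Verdict: Not invertible.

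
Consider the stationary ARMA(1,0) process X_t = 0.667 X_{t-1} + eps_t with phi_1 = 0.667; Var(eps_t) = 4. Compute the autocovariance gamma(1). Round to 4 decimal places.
\gamma(1) = 4.8062

Multiply the model equation by X_{t-k} and take expectations. With theta_0 = psi_0 = 1 and psi_j the MA(infinity) weights, this gives
  gamma(k) - sum_i phi_i gamma(k-i) = c_k,
  c_k = sigma^2 * sum_{j=k..q} theta_j psi_{j-k}   (c_k = 0 for k > q),
using gamma(-m) = gamma(m).
Pure AR (q = 0): c_0 = sigma^2 = 4, c_k = 0 for k >= 1.
Equations for k = 0 and k = 1 (AR order 1):
  gamma(0) = phi_1 gamma(1) + c_0
  gamma(1) = phi_1 gamma(0) + c_1
Substituting the second into the first: gamma(0) (1 - phi_1^2) = c_0 + phi_1 c_1, so
  gamma(0) = c_0 / (1 - phi_1^2) = 4 / (1 - (0.667)^2) = 4 / 0.555111 = 7.205766.
  gamma(1) = phi_1 gamma(0) = (0.667)(7.205766) = 4.806246.
Therefore gamma(1) = 4.8062 (to 4 decimal places).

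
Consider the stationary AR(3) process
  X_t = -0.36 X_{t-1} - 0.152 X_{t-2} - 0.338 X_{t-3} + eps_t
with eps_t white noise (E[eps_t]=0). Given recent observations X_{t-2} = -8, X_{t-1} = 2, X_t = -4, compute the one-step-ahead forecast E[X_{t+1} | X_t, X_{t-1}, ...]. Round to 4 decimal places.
E[X_{t+1} \mid \mathcal F_t] = 3.8400

For an AR(p) model X_t = c + sum_i phi_i X_{t-i} + eps_t, the
one-step-ahead conditional mean is
  E[X_{t+1} | X_t, ...] = c + sum_i phi_i X_{t+1-i}.
Substitute known values:
  E[X_{t+1} | ...] = (-0.36) * (-4) + (-0.152) * (2) + (-0.338) * (-8)
                   = 3.8400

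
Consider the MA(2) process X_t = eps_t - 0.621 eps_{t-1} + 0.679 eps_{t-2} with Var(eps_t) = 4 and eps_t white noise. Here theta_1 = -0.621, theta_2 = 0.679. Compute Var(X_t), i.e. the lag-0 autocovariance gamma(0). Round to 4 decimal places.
\gamma(0) = 7.3867

For an MA(q) process X_t = eps_t + sum_i theta_i eps_{t-i} with
Var(eps_t) = sigma^2, the variance is
  gamma(0) = sigma^2 * (1 + sum_i theta_i^2).
  sum_i theta_i^2 = (-0.621)^2 + (0.679)^2 = 0.385641 + 0.461041 = 0.846682.
  gamma(0) = 4 * (1 + 0.846682) = 4 * 1.846682 = 7.386728, which rounds to 7.3867.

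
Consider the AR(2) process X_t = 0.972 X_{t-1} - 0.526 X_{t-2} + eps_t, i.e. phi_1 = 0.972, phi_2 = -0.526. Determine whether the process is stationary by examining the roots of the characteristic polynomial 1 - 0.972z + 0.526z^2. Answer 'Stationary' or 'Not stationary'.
\text{Stationary}

The AR(p) characteristic polynomial is P(z) = 1 - 0.972z + 0.526z^2.
Stationarity requires all roots to lie outside the unit circle, i.e. |z| > 1 for every root.
Set 1 + (-0.972) z + (0.526) z^2 = 0, i.e. a z^2 + b z + c = 0 with a = 0.526, b = -0.972, c = 1.
Discriminant D = b^2 - 4ac = (-0.972)^2 - 4*(0.526)*1 = 0.944784 - (2.104) = -1.159216.
D < 0, so the roots are the complex-conjugate pair z = (-b +/- i sqrt(-D)) / (2a) = 0.924 +/- 1.0234i.
For a conjugate pair |z|^2 = z * conj(z) = (product of roots) = c/a = 1/(0.526) = 1.901141, so |z| = sqrt(1.901141) = 1.3788 for both roots.
Moduli of all roots: 1.3788, 1.3788.
All moduli strictly greater than 1? Yes.
Verdict: Stationary.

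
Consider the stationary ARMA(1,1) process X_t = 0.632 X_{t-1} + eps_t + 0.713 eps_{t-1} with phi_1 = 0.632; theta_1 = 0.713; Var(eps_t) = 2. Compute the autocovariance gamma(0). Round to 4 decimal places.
\gamma(0) = 8.0243

Multiply the model equation by X_{t-k} and take expectations. With theta_0 = psi_0 = 1 and psi_j the MA(infinity) weights, this gives
  gamma(k) - sum_i phi_i gamma(k-i) = c_k,
  c_k = sigma^2 * sum_{j=k..q} theta_j psi_{j-k}   (c_k = 0 for k > q),
using gamma(-m) = gamma(m).
psi-weights needed (psi_j = theta_j + sum_i phi_i psi_{j-i}):
  psi_1 = theta_1 + phi_1 = 0.713 + (0.632) = 1.345
Right-hand sides:
  c_0 = sigma^2 (1 + theta_1 psi_1) = 2 * (1 + (0.713)(1.345)) = 2 * 1.958985 = 3.91797
  c_1 = sigma^2 theta_1 = 2 * (0.713) = 1.426
  c_2 = 0
Equations for k = 0 and k = 1 (AR order 1):
  gamma(0) = phi_1 gamma(1) + c_0
  gamma(1) = phi_1 gamma(0) + c_1
Substituting the second into the first: gamma(0) (1 - phi_1^2) = c_0 + phi_1 c_1, so
  gamma(0) = (c_0 + phi_1 c_1) / (1 - phi_1^2) = (3.91797 + (0.632)(1.426)) / (1 - (0.632)^2) = 4.819202 / 0.600576 = 8.0243.
Therefore gamma(0) = 8.0243 (to 4 decimal places).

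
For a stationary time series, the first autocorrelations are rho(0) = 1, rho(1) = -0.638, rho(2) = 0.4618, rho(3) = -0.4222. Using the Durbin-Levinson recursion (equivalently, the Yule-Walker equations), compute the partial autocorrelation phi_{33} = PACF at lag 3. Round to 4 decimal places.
\phi_{33} = -0.1631

The PACF at lag k is phi_{kk}, the last component of the solution
to the Yule-Walker system G_k phi = r_k where
  (G_k)_{ij} = rho(|i - j|), (r_k)_i = rho(i), i,j = 1..k.
Equivalently, Durbin-Levinson gives phi_{kk} iteratively:
  phi_{11} = rho(1)
  phi_{kk} = [rho(k) - sum_{j=1..k-1} phi_{k-1,j} rho(k-j)]
            / [1 - sum_{j=1..k-1} phi_{k-1,j} rho(j)],
  phi_{k,j} = phi_{k-1,j} - phi_{kk} phi_{k-1,k-j},  j = 1..k-1.
Step k = 1:
  phi_11 = rho(1) = -0.638.
Step k = 2:
  phi_22 = [rho(2) - phi_11 rho(1)] / [1 - phi_11 rho(1)] = [0.4618 - (-0.638)(-0.638)] / [1 - (-0.638)(-0.638)]
         = 0.054756 / 0.592956 = 0.092344.
  Update: phi_21 = phi_11 - phi_22 phi_11 = -0.638 - (0.092344)(-0.638) = -0.579084.
Step k = 3:
  phi_33 = [rho(3) - phi_21 rho(2) - phi_22 rho(1)] / [1 - phi_21 rho(1) - phi_22 rho(2)]
    numerator   = -0.4222 - (-0.579084)(0.4618) - (0.092344)(-0.638) = -0.09586325
    denominator = 1 - (-0.579084)(-0.638) - (0.092344)(0.4618) = 0.58789961
  phi_33 = -0.09586325 / 0.58789961 = -0.1631.
Therefore phi_{33} = -0.1631.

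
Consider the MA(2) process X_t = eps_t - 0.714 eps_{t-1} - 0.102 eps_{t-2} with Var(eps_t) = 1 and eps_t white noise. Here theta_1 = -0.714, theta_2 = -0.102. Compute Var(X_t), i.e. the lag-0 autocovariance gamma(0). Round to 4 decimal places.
\gamma(0) = 1.5202

For an MA(q) process X_t = eps_t + sum_i theta_i eps_{t-i} with
Var(eps_t) = sigma^2, the variance is
  gamma(0) = sigma^2 * (1 + sum_i theta_i^2).
  sum_i theta_i^2 = (-0.714)^2 + (-0.102)^2 = 0.509796 + 0.010404 = 0.5202.
  gamma(0) = 1 * (1 + 0.5202) = 1 * 1.5202 = 1.5202.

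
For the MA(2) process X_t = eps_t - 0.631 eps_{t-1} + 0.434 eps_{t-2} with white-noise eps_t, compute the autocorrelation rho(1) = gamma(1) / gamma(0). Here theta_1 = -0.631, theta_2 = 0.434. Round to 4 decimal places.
\rho(1) = -0.5703

For an MA(q) process with theta_0 = 1, the autocovariance is
  gamma(k) = sigma^2 * sum_{i=0..q-k} theta_i * theta_{i+k},
and rho(k) = gamma(k) / gamma(0). Sigma^2 cancels.
  numerator   = (1)*(-0.631) + (-0.631)*(0.434) = -0.904854.
  denominator = (1)^2 + (-0.631)^2 + (0.434)^2 = 1.586517.
  rho(1) = -0.904854 / 1.586517 = -0.5703.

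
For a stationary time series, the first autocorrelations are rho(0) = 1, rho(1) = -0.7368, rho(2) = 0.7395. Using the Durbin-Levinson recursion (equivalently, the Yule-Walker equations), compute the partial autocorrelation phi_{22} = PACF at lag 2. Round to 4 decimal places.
\phi_{22} = 0.4301

The PACF at lag k is phi_{kk}, the last component of the solution
to the Yule-Walker system G_k phi = r_k where
  (G_k)_{ij} = rho(|i - j|), (r_k)_i = rho(i), i,j = 1..k.
Equivalently, Durbin-Levinson gives phi_{kk} iteratively:
  phi_{11} = rho(1)
  phi_{kk} = [rho(k) - sum_{j=1..k-1} phi_{k-1,j} rho(k-j)]
            / [1 - sum_{j=1..k-1} phi_{k-1,j} rho(j)],
  phi_{k,j} = phi_{k-1,j} - phi_{kk} phi_{k-1,k-j},  j = 1..k-1.
Step k = 1:
  phi_11 = rho(1) = -0.7368.
Step k = 2:
  phi_22 = [rho(2) - phi_11 rho(1)] / [1 - phi_11 rho(1)] = [0.7395 - (-0.7368)(-0.7368)] / [1 - (-0.7368)(-0.7368)]
         = 0.19662576 / 0.45712576 = 0.4301.
Therefore phi_{22} = 0.4301.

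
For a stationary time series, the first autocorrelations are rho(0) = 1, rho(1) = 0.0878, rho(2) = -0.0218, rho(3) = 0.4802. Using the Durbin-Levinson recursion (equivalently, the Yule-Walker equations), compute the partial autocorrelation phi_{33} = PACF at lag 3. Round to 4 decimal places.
\phi_{33} = 0.4890

The PACF at lag k is phi_{kk}, the last component of the solution
to the Yule-Walker system G_k phi = r_k where
  (G_k)_{ij} = rho(|i - j|), (r_k)_i = rho(i), i,j = 1..k.
Equivalently, Durbin-Levinson gives phi_{kk} iteratively:
  phi_{11} = rho(1)
  phi_{kk} = [rho(k) - sum_{j=1..k-1} phi_{k-1,j} rho(k-j)]
            / [1 - sum_{j=1..k-1} phi_{k-1,j} rho(j)],
  phi_{k,j} = phi_{k-1,j} - phi_{kk} phi_{k-1,k-j},  j = 1..k-1.
Step k = 1:
  phi_11 = rho(1) = 0.0878.
Step k = 2:
  phi_22 = [rho(2) - phi_11 rho(1)] / [1 - phi_11 rho(1)] = [-0.0218 - (0.0878)(0.0878)] / [1 - (0.0878)(0.0878)]
         = -0.02950884 / 0.99229116 = -0.029738.
  Update: phi_21 = phi_11 - phi_22 phi_11 = 0.0878 - (-0.029738)(0.0878) = 0.090411.
Step k = 3:
  phi_33 = [rho(3) - phi_21 rho(2) - phi_22 rho(1)] / [1 - phi_21 rho(1) - phi_22 rho(2)]
    numerator   = 0.4802 - (0.090411)(-0.0218) - (-0.029738)(0.0878) = 0.48478196
    denominator = 1 - (0.090411)(0.0878) - (-0.029738)(-0.0218) = 0.99141362
  phi_33 = 0.48478196 / 0.99141362 = 0.489.
Therefore phi_{33} = 0.4890.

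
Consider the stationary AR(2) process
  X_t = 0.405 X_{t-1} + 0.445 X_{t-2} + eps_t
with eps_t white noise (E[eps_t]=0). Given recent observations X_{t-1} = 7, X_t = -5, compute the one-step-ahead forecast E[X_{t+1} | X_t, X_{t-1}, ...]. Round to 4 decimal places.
E[X_{t+1} \mid \mathcal F_t] = 1.0900

For an AR(p) model X_t = c + sum_i phi_i X_{t-i} + eps_t, the
one-step-ahead conditional mean is
  E[X_{t+1} | X_t, ...] = c + sum_i phi_i X_{t+1-i}.
Substitute known values:
  E[X_{t+1} | ...] = (0.405) * (-5) + (0.445) * (7)
                   = 1.0900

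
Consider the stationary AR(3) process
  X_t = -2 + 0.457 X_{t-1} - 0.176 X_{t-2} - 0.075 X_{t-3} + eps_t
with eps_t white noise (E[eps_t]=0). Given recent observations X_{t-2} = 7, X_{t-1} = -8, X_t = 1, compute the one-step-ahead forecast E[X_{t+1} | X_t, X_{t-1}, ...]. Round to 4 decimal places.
E[X_{t+1} \mid \mathcal F_t] = -0.6600

For an AR(p) model X_t = c + sum_i phi_i X_{t-i} + eps_t, the
one-step-ahead conditional mean is
  E[X_{t+1} | X_t, ...] = c + sum_i phi_i X_{t+1-i}.
Substitute known values:
  E[X_{t+1} | ...] = -2 + (0.457) * (1) + (-0.176) * (-8) + (-0.075) * (7)
                   = -0.6600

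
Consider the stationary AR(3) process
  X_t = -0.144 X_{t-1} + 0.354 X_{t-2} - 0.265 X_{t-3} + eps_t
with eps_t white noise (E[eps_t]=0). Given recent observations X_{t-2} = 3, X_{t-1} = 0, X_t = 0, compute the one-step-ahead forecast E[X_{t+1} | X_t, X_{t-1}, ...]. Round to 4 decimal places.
E[X_{t+1} \mid \mathcal F_t] = -0.7950

For an AR(p) model X_t = c + sum_i phi_i X_{t-i} + eps_t, the
one-step-ahead conditional mean is
  E[X_{t+1} | X_t, ...] = c + sum_i phi_i X_{t+1-i}.
Substitute known values:
  E[X_{t+1} | ...] = (-0.144) * (0) + (0.354) * (0) + (-0.265) * (3)
                   = -0.7950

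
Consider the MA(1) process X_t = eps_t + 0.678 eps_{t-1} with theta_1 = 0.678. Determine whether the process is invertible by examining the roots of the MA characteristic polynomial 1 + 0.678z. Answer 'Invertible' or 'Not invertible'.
\text{Invertible}

The MA(q) characteristic polynomial is P(z) = 1 + 0.678z.
Invertibility requires all roots to lie outside the unit circle, i.e. |z| > 1 for every root.
This is linear in z: 1 + (0.678) z = 0  =>  z = -1/(0.678) = -1.474926,  |z| = 1.474926.
Moduli of all roots: 1.4749.
All moduli strictly greater than 1? Yes.
Verdict: Invertible.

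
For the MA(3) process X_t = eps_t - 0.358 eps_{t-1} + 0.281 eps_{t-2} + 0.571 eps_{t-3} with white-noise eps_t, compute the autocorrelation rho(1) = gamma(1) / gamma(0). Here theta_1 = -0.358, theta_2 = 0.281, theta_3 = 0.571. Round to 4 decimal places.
\rho(1) = -0.1945

For an MA(q) process with theta_0 = 1, the autocovariance is
  gamma(k) = sigma^2 * sum_{i=0..q-k} theta_i * theta_{i+k},
and rho(k) = gamma(k) / gamma(0). Sigma^2 cancels.
  numerator   = (1)*(-0.358) + (-0.358)*(0.281) + (0.281)*(0.571) = -0.298147.
  denominator = (1)^2 + (-0.358)^2 + (0.281)^2 + (0.571)^2 = 1.533166.
  rho(1) = -0.298147 / 1.533166 = -0.1945.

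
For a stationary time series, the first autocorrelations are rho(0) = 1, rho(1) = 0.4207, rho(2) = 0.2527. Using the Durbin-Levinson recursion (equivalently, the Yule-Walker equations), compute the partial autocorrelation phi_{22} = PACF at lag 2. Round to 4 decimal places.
\phi_{22} = 0.0920

The PACF at lag k is phi_{kk}, the last component of the solution
to the Yule-Walker system G_k phi = r_k where
  (G_k)_{ij} = rho(|i - j|), (r_k)_i = rho(i), i,j = 1..k.
Equivalently, Durbin-Levinson gives phi_{kk} iteratively:
  phi_{11} = rho(1)
  phi_{kk} = [rho(k) - sum_{j=1..k-1} phi_{k-1,j} rho(k-j)]
            / [1 - sum_{j=1..k-1} phi_{k-1,j} rho(j)],
  phi_{k,j} = phi_{k-1,j} - phi_{kk} phi_{k-1,k-j},  j = 1..k-1.
Step k = 1:
  phi_11 = rho(1) = 0.4207.
Step k = 2:
  phi_22 = [rho(2) - phi_11 rho(1)] / [1 - phi_11 rho(1)] = [0.2527 - (0.4207)(0.4207)] / [1 - (0.4207)(0.4207)]
         = 0.07571151 / 0.82301151 = 0.092.
Therefore phi_{22} = 0.0920.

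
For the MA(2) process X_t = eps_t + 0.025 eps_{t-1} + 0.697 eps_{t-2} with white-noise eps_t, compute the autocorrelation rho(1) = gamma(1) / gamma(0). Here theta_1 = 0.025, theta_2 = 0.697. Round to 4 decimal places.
\rho(1) = 0.0285

For an MA(q) process with theta_0 = 1, the autocovariance is
  gamma(k) = sigma^2 * sum_{i=0..q-k} theta_i * theta_{i+k},
and rho(k) = gamma(k) / gamma(0). Sigma^2 cancels.
  numerator   = (1)*(0.025) + (0.025)*(0.697) = 0.042425.
  denominator = (1)^2 + (0.025)^2 + (0.697)^2 = 1.486434.
  rho(1) = 0.042425 / 1.486434 = 0.0285.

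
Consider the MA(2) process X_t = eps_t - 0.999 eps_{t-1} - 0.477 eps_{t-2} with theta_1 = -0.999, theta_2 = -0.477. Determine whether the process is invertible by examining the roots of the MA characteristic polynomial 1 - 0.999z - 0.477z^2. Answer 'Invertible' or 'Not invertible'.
\text{Not invertible}

The MA(q) characteristic polynomial is P(z) = 1 - 0.999z - 0.477z^2.
Invertibility requires all roots to lie outside the unit circle, i.e. |z| > 1 for every root.
Set 1 + (-0.999) z + (-0.477) z^2 = 0, i.e. a z^2 + b z + c = 0 with a = -0.477, b = -0.999, c = 1.
Discriminant D = b^2 - 4ac = (-0.999)^2 - 4*(-0.477)*1 = 0.998001 - (-1.908) = 2.906001.
D >= 0, so the roots are real: z = (-b +/- sqrt(D)) / (2a) = (0.999 +/- 1.7047) / (-0.954).
  z_1 = (0.999 + 1.7047) / (-0.954) = -2.8341,   |z_1| = 2.8341.
  z_2 = (0.999 - 1.7047) / (-0.954) = 0.7397,   |z_2| = 0.7397.
Moduli of all roots: 2.8341, 0.7397.
All moduli strictly greater than 1? No.
Verdict: Not invertible.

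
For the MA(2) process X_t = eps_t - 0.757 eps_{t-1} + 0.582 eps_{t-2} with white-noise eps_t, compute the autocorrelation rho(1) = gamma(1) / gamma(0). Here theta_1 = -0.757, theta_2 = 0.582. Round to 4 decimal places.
\rho(1) = -0.6264

For an MA(q) process with theta_0 = 1, the autocovariance is
  gamma(k) = sigma^2 * sum_{i=0..q-k} theta_i * theta_{i+k},
and rho(k) = gamma(k) / gamma(0). Sigma^2 cancels.
  numerator   = (1)*(-0.757) + (-0.757)*(0.582) = -1.197574.
  denominator = (1)^2 + (-0.757)^2 + (0.582)^2 = 1.911773.
  rho(1) = -1.197574 / 1.911773 = -0.6264.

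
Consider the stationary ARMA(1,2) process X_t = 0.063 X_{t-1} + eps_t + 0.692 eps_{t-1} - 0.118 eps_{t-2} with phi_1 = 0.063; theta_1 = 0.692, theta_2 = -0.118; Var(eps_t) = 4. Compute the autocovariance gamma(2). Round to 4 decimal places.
\gamma(2) = -0.2951

Multiply the model equation by X_{t-k} and take expectations. With theta_0 = psi_0 = 1 and psi_j the MA(infinity) weights, this gives
  gamma(k) - sum_i phi_i gamma(k-i) = c_k,
  c_k = sigma^2 * sum_{j=k..q} theta_j psi_{j-k}   (c_k = 0 for k > q),
using gamma(-m) = gamma(m).
psi-weights needed (psi_j = theta_j + sum_i phi_i psi_{j-i}):
  psi_1 = theta_1 + phi_1 = 0.692 + (0.063) = 0.755
  psi_2 = theta_2 + phi_1 psi_1 = -0.118 + (0.063)(0.755) = -0.070435
Right-hand sides:
  c_0 = sigma^2 (1 + theta_1 psi_1 + theta_2 psi_2) = 4 * (1 + (0.692)(0.755) + (-0.118)(-0.070435)) = 4 * 1.530771 = 6.123085
  c_1 = sigma^2 (theta_1 + theta_2 psi_1) = 4 * (0.692 + (-0.118)(0.755)) = 2.41164
  c_2 = sigma^2 theta_2 = 4 * (-0.118) = -0.472
Equations for k = 0 and k = 1 (AR order 1):
  gamma(0) = phi_1 gamma(1) + c_0
  gamma(1) = phi_1 gamma(0) + c_1
Substituting the second into the first: gamma(0) (1 - phi_1^2) = c_0 + phi_1 c_1, so
  gamma(0) = (c_0 + phi_1 c_1) / (1 - phi_1^2) = (6.123085 + (0.063)(2.41164)) / (1 - (0.063)^2) = 6.275019 / 0.996031 = 6.300023.
  gamma(1) = phi_1 gamma(0) + c_1 = (0.063)(6.300023) + (2.41164) = 2.808541.
For k = 2: gamma(2) = phi_1 gamma(1) + c_2
  = (0.063)(2.808541) + (-0.472) = -0.295062.
Therefore gamma(2) = -0.2951 (to 4 decimal places).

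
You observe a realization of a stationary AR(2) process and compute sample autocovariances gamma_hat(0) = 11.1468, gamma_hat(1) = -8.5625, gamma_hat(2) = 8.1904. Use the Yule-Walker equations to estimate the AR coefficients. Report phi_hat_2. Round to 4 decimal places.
\hat\phi_{2} = 0.3530

The Yule-Walker equations for an AR(p) process read, in matrix form,
  Gamma_p phi = r_p,   with   (Gamma_p)_{ij} = gamma(|i - j|),
                       (r_p)_i = gamma(i),   i,j = 1..p.
Substitute the sample gammas (Toeplitz matrix and right-hand side of size 2):
  Gamma_p = [[11.1468, -8.5625], [-8.5625, 11.1468]]
  r_p     = [-8.5625, 8.1904]
Written out:
  11.1468 phi_1 - 8.5625 phi_2 = -8.5625
  -8.5625 phi_1 + 11.1468 phi_2 = 8.1904
Solve by Cramer's rule:
  det = gamma(0)^2 - gamma(1)^2 = (11.1468)^2 - (-8.5625)^2 = 124.25115024 - 73.31640625 = 50.93474399
  phi_hat_1 = [gamma(1) gamma(0) - gamma(1) gamma(2)] / det = [(-8.5625)(11.1468) - (-8.5625)(8.1904)] / 50.93474399 = -25.314175 / 50.93474399 = -0.497
  phi_hat_2 = [gamma(0) gamma(2) - gamma(1)^2] / det = [(11.1468)(8.1904) - (-8.5625)^2] / 50.93474399 = 17.98034447 / 50.93474399 = 0.353
So phi_hat = [-0.4970, 0.3530].
Therefore phi_hat_2 = 0.3530.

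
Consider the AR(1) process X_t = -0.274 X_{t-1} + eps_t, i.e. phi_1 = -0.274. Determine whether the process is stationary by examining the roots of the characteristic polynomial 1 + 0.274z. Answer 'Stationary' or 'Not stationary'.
\text{Stationary}

The AR(p) characteristic polynomial is P(z) = 1 + 0.274z.
Stationarity requires all roots to lie outside the unit circle, i.e. |z| > 1 for every root.
This is linear in z: 1 + (0.274) z = 0  =>  z = -1/(0.274) = -3.649635,  |z| = 3.649635.
Moduli of all roots: 3.6496.
All moduli strictly greater than 1? Yes.
Verdict: Stationary.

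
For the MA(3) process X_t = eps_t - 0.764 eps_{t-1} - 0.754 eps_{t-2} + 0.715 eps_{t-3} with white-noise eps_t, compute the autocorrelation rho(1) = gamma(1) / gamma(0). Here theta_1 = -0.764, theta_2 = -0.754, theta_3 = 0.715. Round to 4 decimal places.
\rho(1) = -0.2730

For an MA(q) process with theta_0 = 1, the autocovariance is
  gamma(k) = sigma^2 * sum_{i=0..q-k} theta_i * theta_{i+k},
and rho(k) = gamma(k) / gamma(0). Sigma^2 cancels.
  numerator   = (1)*(-0.764) + (-0.764)*(-0.754) + (-0.754)*(0.715) = -0.727054.
  denominator = (1)^2 + (-0.764)^2 + (-0.754)^2 + (0.715)^2 = 2.663437.
  rho(1) = -0.727054 / 2.663437 = -0.2730.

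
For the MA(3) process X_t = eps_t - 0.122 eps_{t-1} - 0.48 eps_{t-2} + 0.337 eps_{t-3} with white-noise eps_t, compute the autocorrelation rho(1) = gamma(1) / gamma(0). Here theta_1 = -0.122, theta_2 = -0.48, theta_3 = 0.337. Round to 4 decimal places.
\rho(1) = -0.1657

For an MA(q) process with theta_0 = 1, the autocovariance is
  gamma(k) = sigma^2 * sum_{i=0..q-k} theta_i * theta_{i+k},
and rho(k) = gamma(k) / gamma(0). Sigma^2 cancels.
  numerator   = (1)*(-0.122) + (-0.122)*(-0.48) + (-0.48)*(0.337) = -0.2252.
  denominator = (1)^2 + (-0.122)^2 + (-0.48)^2 + (0.337)^2 = 1.358853.
  rho(1) = -0.2252 / 1.358853 = -0.1657.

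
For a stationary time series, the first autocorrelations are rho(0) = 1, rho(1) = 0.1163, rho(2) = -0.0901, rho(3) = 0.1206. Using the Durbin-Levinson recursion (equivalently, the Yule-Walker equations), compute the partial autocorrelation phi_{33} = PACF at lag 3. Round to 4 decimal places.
\phi_{33} = 0.1480

The PACF at lag k is phi_{kk}, the last component of the solution
to the Yule-Walker system G_k phi = r_k where
  (G_k)_{ij} = rho(|i - j|), (r_k)_i = rho(i), i,j = 1..k.
Equivalently, Durbin-Levinson gives phi_{kk} iteratively:
  phi_{11} = rho(1)
  phi_{kk} = [rho(k) - sum_{j=1..k-1} phi_{k-1,j} rho(k-j)]
            / [1 - sum_{j=1..k-1} phi_{k-1,j} rho(j)],
  phi_{k,j} = phi_{k-1,j} - phi_{kk} phi_{k-1,k-j},  j = 1..k-1.
Step k = 1:
  phi_11 = rho(1) = 0.1163.
Step k = 2:
  phi_22 = [rho(2) - phi_11 rho(1)] / [1 - phi_11 rho(1)] = [-0.0901 - (0.1163)(0.1163)] / [1 - (0.1163)(0.1163)]
         = -0.10362569 / 0.98647431 = -0.105047.
  Update: phi_21 = phi_11 - phi_22 phi_11 = 0.1163 - (-0.105047)(0.1163) = 0.128517.
Step k = 3:
  phi_33 = [rho(3) - phi_21 rho(2) - phi_22 rho(1)] / [1 - phi_21 rho(1) - phi_22 rho(2)]
    numerator   = 0.1206 - (0.128517)(-0.0901) - (-0.105047)(0.1163) = 0.14439628
    denominator = 1 - (0.128517)(0.1163) - (-0.105047)(-0.0901) = 0.97558879
  phi_33 = 0.14439628 / 0.97558879 = 0.148.
Therefore phi_{33} = 0.1480.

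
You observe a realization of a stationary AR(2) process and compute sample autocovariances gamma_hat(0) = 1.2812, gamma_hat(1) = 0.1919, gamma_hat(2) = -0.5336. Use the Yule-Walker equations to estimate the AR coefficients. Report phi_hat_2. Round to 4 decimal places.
\hat\phi_{2} = -0.4490

The Yule-Walker equations for an AR(p) process read, in matrix form,
  Gamma_p phi = r_p,   with   (Gamma_p)_{ij} = gamma(|i - j|),
                       (r_p)_i = gamma(i),   i,j = 1..p.
Substitute the sample gammas (Toeplitz matrix and right-hand side of size 2):
  Gamma_p = [[1.2812, 0.1919], [0.1919, 1.2812]]
  r_p     = [0.1919, -0.5336]
Written out:
  1.2812 phi_1 + 0.1919 phi_2 = 0.1919
  0.1919 phi_1 + 1.2812 phi_2 = -0.5336
Solve by Cramer's rule:
  det = gamma(0)^2 - gamma(1)^2 = (1.2812)^2 - (0.1919)^2 = 1.64147344 - 0.03682561 = 1.60464783
  phi_hat_1 = [gamma(1) gamma(0) - gamma(1) gamma(2)] / det = [(0.1919)(1.2812) - (0.1919)(-0.5336)] / 1.60464783 = 0.34826012 / 1.60464783 = 0.217
  phi_hat_2 = [gamma(0) gamma(2) - gamma(1)^2] / det = [(1.2812)(-0.5336) - (0.1919)^2] / 1.60464783 = -0.72047393 / 1.60464783 = -0.449
So phi_hat = [0.2170, -0.4490].
Therefore phi_hat_2 = -0.4490.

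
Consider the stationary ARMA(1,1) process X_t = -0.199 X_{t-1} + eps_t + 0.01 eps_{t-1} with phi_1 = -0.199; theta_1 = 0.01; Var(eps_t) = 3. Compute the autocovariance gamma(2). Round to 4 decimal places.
\gamma(2) = 0.1173

Multiply the model equation by X_{t-k} and take expectations. With theta_0 = psi_0 = 1 and psi_j the MA(infinity) weights, this gives
  gamma(k) - sum_i phi_i gamma(k-i) = c_k,
  c_k = sigma^2 * sum_{j=k..q} theta_j psi_{j-k}   (c_k = 0 for k > q),
using gamma(-m) = gamma(m).
psi-weights needed (psi_j = theta_j + sum_i phi_i psi_{j-i}):
  psi_1 = theta_1 + phi_1 = 0.01 + (-0.199) = -0.189
Right-hand sides:
  c_0 = sigma^2 (1 + theta_1 psi_1) = 3 * (1 + (0.01)(-0.189)) = 3 * 0.99811 = 2.99433
  c_1 = sigma^2 theta_1 = 3 * (0.01) = 0.03
  c_2 = 0
Equations for k = 0 and k = 1 (AR order 1):
  gamma(0) = phi_1 gamma(1) + c_0
  gamma(1) = phi_1 gamma(0) + c_1
Substituting the second into the first: gamma(0) (1 - phi_1^2) = c_0 + phi_1 c_1, so
  gamma(0) = (c_0 + phi_1 c_1) / (1 - phi_1^2) = (2.99433 + (-0.199)(0.03)) / (1 - (-0.199)^2) = 2.98836 / 0.960399 = 3.111582.
  gamma(1) = phi_1 gamma(0) + c_1 = (-0.199)(3.111582) + (0.03) = -0.589205.
For k = 2 (> q): gamma(2) = phi_1 gamma(1) = (-0.199)(-0.589205) = 0.117252.
Therefore gamma(2) = 0.1173 (to 4 decimal places).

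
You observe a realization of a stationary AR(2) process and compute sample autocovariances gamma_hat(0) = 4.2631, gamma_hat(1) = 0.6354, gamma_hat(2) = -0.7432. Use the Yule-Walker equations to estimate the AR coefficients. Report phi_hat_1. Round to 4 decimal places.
\hat\phi_{1} = 0.1790

The Yule-Walker equations for an AR(p) process read, in matrix form,
  Gamma_p phi = r_p,   with   (Gamma_p)_{ij} = gamma(|i - j|),
                       (r_p)_i = gamma(i),   i,j = 1..p.
Substitute the sample gammas (Toeplitz matrix and right-hand side of size 2):
  Gamma_p = [[4.2631, 0.6354], [0.6354, 4.2631]]
  r_p     = [0.6354, -0.7432]
Written out:
  4.2631 phi_1 + 0.6354 phi_2 = 0.6354
  0.6354 phi_1 + 4.2631 phi_2 = -0.7432
Solve by Cramer's rule:
  det = gamma(0)^2 - gamma(1)^2 = (4.2631)^2 - (0.6354)^2 = 18.17402161 - 0.40373316 = 17.77028845
  phi_hat_1 = [gamma(1) gamma(0) - gamma(1) gamma(2)] / det = [(0.6354)(4.2631) - (0.6354)(-0.7432)] / 17.77028845 = 3.18100302 / 17.77028845 = 0.179
  phi_hat_2 = [gamma(0) gamma(2) - gamma(1)^2] / det = [(4.2631)(-0.7432) - (0.6354)^2] / 17.77028845 = -3.57206908 / 17.77028845 = -0.201
So phi_hat = [0.1790, -0.2010].
Therefore phi_hat_1 = 0.1790.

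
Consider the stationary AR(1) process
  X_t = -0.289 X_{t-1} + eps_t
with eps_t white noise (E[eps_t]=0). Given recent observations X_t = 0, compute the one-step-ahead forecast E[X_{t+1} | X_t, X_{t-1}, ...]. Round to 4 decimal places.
E[X_{t+1} \mid \mathcal F_t] = 0.0000

For an AR(p) model X_t = c + sum_i phi_i X_{t-i} + eps_t, the
one-step-ahead conditional mean is
  E[X_{t+1} | X_t, ...] = c + sum_i phi_i X_{t+1-i}.
Substitute known values:
  E[X_{t+1} | ...] = (-0.289) * (0)
                   = 0.0000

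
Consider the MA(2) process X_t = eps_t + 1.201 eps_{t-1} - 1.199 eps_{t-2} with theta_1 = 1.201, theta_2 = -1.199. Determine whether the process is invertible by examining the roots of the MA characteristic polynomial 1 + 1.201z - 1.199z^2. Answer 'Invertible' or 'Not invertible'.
\text{Not invertible}

The MA(q) characteristic polynomial is P(z) = 1 + 1.201z - 1.199z^2.
Invertibility requires all roots to lie outside the unit circle, i.e. |z| > 1 for every root.
Set 1 + (1.201) z + (-1.199) z^2 = 0, i.e. a z^2 + b z + c = 0 with a = -1.199, b = 1.201, c = 1.
Discriminant D = b^2 - 4ac = (1.201)^2 - 4*(-1.199)*1 = 1.442401 - (-4.796) = 6.238401.
D >= 0, so the roots are real: z = (-b +/- sqrt(D)) / (2a) = (-1.201 +/- 2.497679) / (-2.398).
  z_1 = (-1.201 + 2.497679) / (-2.398) = -0.5407,   |z_1| = 0.5407.
  z_2 = (-1.201 - 2.497679) / (-2.398) = 1.5424,   |z_2| = 1.5424.
Moduli of all roots: 0.5407, 1.5424.
All moduli strictly greater than 1? No.
Verdict: Not invertible.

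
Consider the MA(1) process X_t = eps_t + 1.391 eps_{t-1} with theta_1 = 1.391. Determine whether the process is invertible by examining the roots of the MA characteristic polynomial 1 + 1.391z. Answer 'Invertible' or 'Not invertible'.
\text{Not invertible}

The MA(q) characteristic polynomial is P(z) = 1 + 1.391z.
Invertibility requires all roots to lie outside the unit circle, i.e. |z| > 1 for every root.
This is linear in z: 1 + (1.391) z = 0  =>  z = -1/(1.391) = -0.718907,  |z| = 0.718907.
Moduli of all roots: 0.7189.
All moduli strictly greater than 1? No.
Verdict: Not invertible.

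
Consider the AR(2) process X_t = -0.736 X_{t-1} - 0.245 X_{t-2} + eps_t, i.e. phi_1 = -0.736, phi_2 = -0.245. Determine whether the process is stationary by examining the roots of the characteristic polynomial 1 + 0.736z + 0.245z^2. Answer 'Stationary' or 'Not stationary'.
\text{Stationary}

The AR(p) characteristic polynomial is P(z) = 1 + 0.736z + 0.245z^2.
Stationarity requires all roots to lie outside the unit circle, i.e. |z| > 1 for every root.
Set 1 + (0.736) z + (0.245) z^2 = 0, i.e. a z^2 + b z + c = 0 with a = 0.245, b = 0.736, c = 1.
Discriminant D = b^2 - 4ac = (0.736)^2 - 4*(0.245)*1 = 0.541696 - (0.98) = -0.438304.
D < 0, so the roots are the complex-conjugate pair z = (-b +/- i sqrt(-D)) / (2a) = -1.502 +/- 1.3511i.
For a conjugate pair |z|^2 = z * conj(z) = (product of roots) = c/a = 1/(0.245) = 4.081633, so |z| = sqrt(4.081633) = 2.0203 for both roots.
Moduli of all roots: 2.0203, 2.0203.
All moduli strictly greater than 1? Yes.
Verdict: Stationary.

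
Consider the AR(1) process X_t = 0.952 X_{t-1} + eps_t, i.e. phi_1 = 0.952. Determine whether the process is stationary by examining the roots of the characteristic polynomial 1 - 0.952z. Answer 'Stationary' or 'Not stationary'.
\text{Stationary}

The AR(p) characteristic polynomial is P(z) = 1 - 0.952z.
Stationarity requires all roots to lie outside the unit circle, i.e. |z| > 1 for every root.
This is linear in z: 1 + (-0.952) z = 0  =>  z = -1/(-0.952) = 1.05042,  |z| = 1.05042.
Moduli of all roots: 1.0504.
All moduli strictly greater than 1? Yes.
Verdict: Stationary.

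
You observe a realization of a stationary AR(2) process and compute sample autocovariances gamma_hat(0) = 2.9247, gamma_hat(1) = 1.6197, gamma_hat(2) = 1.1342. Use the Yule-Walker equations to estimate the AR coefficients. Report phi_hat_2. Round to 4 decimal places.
\hat\phi_{2} = 0.1170

The Yule-Walker equations for an AR(p) process read, in matrix form,
  Gamma_p phi = r_p,   with   (Gamma_p)_{ij} = gamma(|i - j|),
                       (r_p)_i = gamma(i),   i,j = 1..p.
Substitute the sample gammas (Toeplitz matrix and right-hand side of size 2):
  Gamma_p = [[2.9247, 1.6197], [1.6197, 2.9247]]
  r_p     = [1.6197, 1.1342]
Written out:
  2.9247 phi_1 + 1.6197 phi_2 = 1.6197
  1.6197 phi_1 + 2.9247 phi_2 = 1.1342
Solve by Cramer's rule:
  det = gamma(0)^2 - gamma(1)^2 = (2.9247)^2 - (1.6197)^2 = 8.55387009 - 2.62342809 = 5.930442
  phi_hat_1 = [gamma(1) gamma(0) - gamma(1) gamma(2)] / det = [(1.6197)(2.9247) - (1.6197)(1.1342)] / 5.930442 = 2.90007285 / 5.930442 = 0.489
  phi_hat_2 = [gamma(0) gamma(2) - gamma(1)^2] / det = [(2.9247)(1.1342) - (1.6197)^2] / 5.930442 = 0.69376665 / 5.930442 = 0.117
So phi_hat = [0.4890, 0.1170].
Therefore phi_hat_2 = 0.1170.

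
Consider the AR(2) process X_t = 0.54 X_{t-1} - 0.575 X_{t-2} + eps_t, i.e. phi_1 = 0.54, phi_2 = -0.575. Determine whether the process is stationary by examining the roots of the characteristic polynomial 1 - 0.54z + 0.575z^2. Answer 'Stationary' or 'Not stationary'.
\text{Stationary}

The AR(p) characteristic polynomial is P(z) = 1 - 0.54z + 0.575z^2.
Stationarity requires all roots to lie outside the unit circle, i.e. |z| > 1 for every root.
Set 1 + (-0.54) z + (0.575) z^2 = 0, i.e. a z^2 + b z + c = 0 with a = 0.575, b = -0.54, c = 1.
Discriminant D = b^2 - 4ac = (-0.54)^2 - 4*(0.575)*1 = 0.2916 - (2.3) = -2.0084.
D < 0, so the roots are the complex-conjugate pair z = (-b +/- i sqrt(-D)) / (2a) = 0.4696 +/- 1.2323i.
For a conjugate pair |z|^2 = z * conj(z) = (product of roots) = c/a = 1/(0.575) = 1.73913, so |z| = sqrt(1.73913) = 1.3188 for both roots.
Moduli of all roots: 1.3188, 1.3188.
All moduli strictly greater than 1? Yes.
Verdict: Stationary.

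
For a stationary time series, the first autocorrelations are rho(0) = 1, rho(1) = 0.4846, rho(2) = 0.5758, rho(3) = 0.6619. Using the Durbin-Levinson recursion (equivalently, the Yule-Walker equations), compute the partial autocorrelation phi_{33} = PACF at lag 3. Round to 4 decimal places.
\phi_{33} = 0.4750

The PACF at lag k is phi_{kk}, the last component of the solution
to the Yule-Walker system G_k phi = r_k where
  (G_k)_{ij} = rho(|i - j|), (r_k)_i = rho(i), i,j = 1..k.
Equivalently, Durbin-Levinson gives phi_{kk} iteratively:
  phi_{11} = rho(1)
  phi_{kk} = [rho(k) - sum_{j=1..k-1} phi_{k-1,j} rho(k-j)]
            / [1 - sum_{j=1..k-1} phi_{k-1,j} rho(j)],
  phi_{k,j} = phi_{k-1,j} - phi_{kk} phi_{k-1,k-j},  j = 1..k-1.
Step k = 1:
  phi_11 = rho(1) = 0.4846.
Step k = 2:
  phi_22 = [rho(2) - phi_11 rho(1)] / [1 - phi_11 rho(1)] = [0.5758 - (0.4846)(0.4846)] / [1 - (0.4846)(0.4846)]
         = 0.34096284 / 0.76516284 = 0.445608.
  Update: phi_21 = phi_11 - phi_22 phi_11 = 0.4846 - (0.445608)(0.4846) = 0.268658.
Step k = 3:
  phi_33 = [rho(3) - phi_21 rho(2) - phi_22 rho(1)] / [1 - phi_21 rho(1) - phi_22 rho(2)]
    numerator   = 0.6619 - (0.268658)(0.5758) - (0.445608)(0.4846) = 0.29126484
    denominator = 1 - (0.268658)(0.4846) - (0.445608)(0.5758) = 0.613227
  phi_33 = 0.29126484 / 0.613227 = 0.475.
Therefore phi_{33} = 0.4750.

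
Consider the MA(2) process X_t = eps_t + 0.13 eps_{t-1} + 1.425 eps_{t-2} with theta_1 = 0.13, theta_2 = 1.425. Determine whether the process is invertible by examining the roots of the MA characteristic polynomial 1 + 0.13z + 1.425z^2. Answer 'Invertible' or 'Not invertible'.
\text{Not invertible}

The MA(q) characteristic polynomial is P(z) = 1 + 0.13z + 1.425z^2.
Invertibility requires all roots to lie outside the unit circle, i.e. |z| > 1 for every root.
Set 1 + (0.13) z + (1.425) z^2 = 0, i.e. a z^2 + b z + c = 0 with a = 1.425, b = 0.13, c = 1.
Discriminant D = b^2 - 4ac = (0.13)^2 - 4*(1.425)*1 = 0.0169 - (5.7) = -5.6831.
D < 0, so the roots are the complex-conjugate pair z = (-b +/- i sqrt(-D)) / (2a) = -0.0456 +/- 0.8365i.
For a conjugate pair |z|^2 = z * conj(z) = (product of roots) = c/a = 1/(1.425) = 0.701754, so |z| = sqrt(0.701754) = 0.8377 for both roots.
Moduli of all roots: 0.8377, 0.8377.
All moduli strictly greater than 1? No.
Verdict: Not invertible.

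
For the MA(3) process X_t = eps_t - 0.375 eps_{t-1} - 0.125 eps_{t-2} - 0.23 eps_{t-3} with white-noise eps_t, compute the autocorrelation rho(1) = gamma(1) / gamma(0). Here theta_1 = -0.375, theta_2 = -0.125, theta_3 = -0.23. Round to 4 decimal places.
\rho(1) = -0.2476

For an MA(q) process with theta_0 = 1, the autocovariance is
  gamma(k) = sigma^2 * sum_{i=0..q-k} theta_i * theta_{i+k},
and rho(k) = gamma(k) / gamma(0). Sigma^2 cancels.
  numerator   = (1)*(-0.375) + (-0.375)*(-0.125) + (-0.125)*(-0.23) = -0.299375.
  denominator = (1)^2 + (-0.375)^2 + (-0.125)^2 + (-0.23)^2 = 1.20915.
  rho(1) = -0.299375 / 1.20915 = -0.2476.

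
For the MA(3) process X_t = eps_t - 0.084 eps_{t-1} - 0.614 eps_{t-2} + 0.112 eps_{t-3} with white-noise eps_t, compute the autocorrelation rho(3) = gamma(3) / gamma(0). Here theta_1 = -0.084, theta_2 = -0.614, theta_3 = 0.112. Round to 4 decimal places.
\rho(3) = 0.0802

For an MA(q) process with theta_0 = 1, the autocovariance is
  gamma(k) = sigma^2 * sum_{i=0..q-k} theta_i * theta_{i+k},
and rho(k) = gamma(k) / gamma(0). Sigma^2 cancels.
  numerator   = (1)*(0.112) = 0.112.
  denominator = (1)^2 + (-0.084)^2 + (-0.614)^2 + (0.112)^2 = 1.396596.
  rho(3) = 0.112 / 1.396596 = 0.0802.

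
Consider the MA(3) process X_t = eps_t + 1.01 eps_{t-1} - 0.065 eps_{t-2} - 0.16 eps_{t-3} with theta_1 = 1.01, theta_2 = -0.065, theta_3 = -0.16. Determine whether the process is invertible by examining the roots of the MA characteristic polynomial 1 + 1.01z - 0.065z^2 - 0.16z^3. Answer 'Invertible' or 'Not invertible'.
\text{Invertible}

The MA(q) characteristic polynomial is P(z) = 1 + 1.01z - 0.065z^2 - 0.16z^3.
Invertibility requires all roots to lie outside the unit circle, i.e. |z| > 1 for every root.
Degree 3: look for a simple real root z0 first, then factor out (1 - z/z0) and solve the remaining quadratic.
Testing z0 = -2: P(-2) = 1 + (1.01)(-2) + (-0.065)(-2)^2 + (-0.16)(-2)^3
  = 1 + (-2.02) + (-0.26) + (1.28) = 0.  So z_0 = -2 is a root, |z_0| = 2.
Divide out the factor (1 + 0.5 z) = (1 - z/z0) (since 1/z0 = -0.5):
  P(z) = (1 + 0.5 z)(1 + (0.51) z + (-0.32) z^2)
  [check: z-coef 0.51 - (-0.5) = 1.01; z^2-coef -0.32 - (-0.5)(0.51) = -0.065; z^3-coef -(-0.5)(-0.32) = -0.16.]
Remaining roots from the quadratic factor 1 + (0.51) z + (-0.32) z^2:
  Set 1 + (0.51) z + (-0.32) z^2 = 0, i.e. a z^2 + b z + c = 0 with a = -0.32, b = 0.51, c = 1.
  Discriminant D = b^2 - 4ac = (0.51)^2 - 4*(-0.32)*1 = 0.2601 - (-1.28) = 1.5401.
  D >= 0, so the roots are real: z = (-b +/- sqrt(D)) / (2a) = (-0.51 +/- 1.241008) / (-0.64).
    z_1 = (-0.51 + 1.241008) / (-0.64) = -1.1422,   |z_1| = 1.1422.
    z_2 = (-0.51 - 1.241008) / (-0.64) = 2.7359,   |z_2| = 2.7359.
Moduli of all roots: 2.0000, 1.1422, 2.7359.
All moduli strictly greater than 1? Yes.
Verdict: Invertible.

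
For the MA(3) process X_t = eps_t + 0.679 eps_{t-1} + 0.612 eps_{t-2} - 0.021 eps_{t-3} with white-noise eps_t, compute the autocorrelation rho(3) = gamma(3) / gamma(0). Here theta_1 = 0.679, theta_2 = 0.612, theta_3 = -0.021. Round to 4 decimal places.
\rho(3) = -0.0114

For an MA(q) process with theta_0 = 1, the autocovariance is
  gamma(k) = sigma^2 * sum_{i=0..q-k} theta_i * theta_{i+k},
and rho(k) = gamma(k) / gamma(0). Sigma^2 cancels.
  numerator   = (1)*(-0.021) = -0.021.
  denominator = (1)^2 + (0.679)^2 + (0.612)^2 + (-0.021)^2 = 1.836026.
  rho(3) = -0.021 / 1.836026 = -0.0114.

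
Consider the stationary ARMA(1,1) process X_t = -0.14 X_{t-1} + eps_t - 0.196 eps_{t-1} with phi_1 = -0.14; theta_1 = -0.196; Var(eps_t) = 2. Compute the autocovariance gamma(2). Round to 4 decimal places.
\gamma(2) = 0.0986

Multiply the model equation by X_{t-k} and take expectations. With theta_0 = psi_0 = 1 and psi_j the MA(infinity) weights, this gives
  gamma(k) - sum_i phi_i gamma(k-i) = c_k,
  c_k = sigma^2 * sum_{j=k..q} theta_j psi_{j-k}   (c_k = 0 for k > q),
using gamma(-m) = gamma(m).
psi-weights needed (psi_j = theta_j + sum_i phi_i psi_{j-i}):
  psi_1 = theta_1 + phi_1 = -0.196 + (-0.14) = -0.336
Right-hand sides:
  c_0 = sigma^2 (1 + theta_1 psi_1) = 2 * (1 + (-0.196)(-0.336)) = 2 * 1.065856 = 2.131712
  c_1 = sigma^2 theta_1 = 2 * (-0.196) = -0.392
  c_2 = 0
Equations for k = 0 and k = 1 (AR order 1):
  gamma(0) = phi_1 gamma(1) + c_0
  gamma(1) = phi_1 gamma(0) + c_1
Substituting the second into the first: gamma(0) (1 - phi_1^2) = c_0 + phi_1 c_1, so
  gamma(0) = (c_0 + phi_1 c_1) / (1 - phi_1^2) = (2.131712 + (-0.14)(-0.392)) / (1 - (-0.14)^2) = 2.186592 / 0.9804 = 2.230306.
  gamma(1) = phi_1 gamma(0) + c_1 = (-0.14)(2.230306) + (-0.392) = -0.704243.
For k = 2 (> q): gamma(2) = phi_1 gamma(1) = (-0.14)(-0.704243) = 0.098594.
Therefore gamma(2) = 0.0986 (to 4 decimal places).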